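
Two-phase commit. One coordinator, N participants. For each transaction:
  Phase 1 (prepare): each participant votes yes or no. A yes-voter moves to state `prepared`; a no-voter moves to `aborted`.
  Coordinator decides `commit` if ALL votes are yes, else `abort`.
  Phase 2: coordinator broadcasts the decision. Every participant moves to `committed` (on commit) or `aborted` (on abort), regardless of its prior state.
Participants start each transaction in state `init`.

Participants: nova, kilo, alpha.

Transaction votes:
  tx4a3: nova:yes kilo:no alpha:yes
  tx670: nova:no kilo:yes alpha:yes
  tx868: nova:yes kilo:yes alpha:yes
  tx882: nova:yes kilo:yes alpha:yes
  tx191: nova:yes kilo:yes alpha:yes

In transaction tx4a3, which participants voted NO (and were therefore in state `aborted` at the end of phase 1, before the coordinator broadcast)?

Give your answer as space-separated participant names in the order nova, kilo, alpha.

Txn tx4a3 phase 1: nova yes -> prepared; kilo no -> aborted; alpha yes -> prepared

Answer: kilo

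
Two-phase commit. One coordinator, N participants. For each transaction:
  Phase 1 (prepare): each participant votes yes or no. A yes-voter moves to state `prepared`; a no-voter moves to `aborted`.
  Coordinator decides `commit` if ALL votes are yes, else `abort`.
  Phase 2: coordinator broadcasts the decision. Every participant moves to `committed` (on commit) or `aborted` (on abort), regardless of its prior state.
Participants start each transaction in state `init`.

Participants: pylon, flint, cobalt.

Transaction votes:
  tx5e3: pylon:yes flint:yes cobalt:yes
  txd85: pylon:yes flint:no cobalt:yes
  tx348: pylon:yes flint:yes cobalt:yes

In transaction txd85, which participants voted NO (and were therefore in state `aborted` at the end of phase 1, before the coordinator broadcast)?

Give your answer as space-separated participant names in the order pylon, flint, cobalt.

Txn txd85 phase 1: pylon yes -> prepared; flint no -> aborted; cobalt yes -> prepared

Answer: flint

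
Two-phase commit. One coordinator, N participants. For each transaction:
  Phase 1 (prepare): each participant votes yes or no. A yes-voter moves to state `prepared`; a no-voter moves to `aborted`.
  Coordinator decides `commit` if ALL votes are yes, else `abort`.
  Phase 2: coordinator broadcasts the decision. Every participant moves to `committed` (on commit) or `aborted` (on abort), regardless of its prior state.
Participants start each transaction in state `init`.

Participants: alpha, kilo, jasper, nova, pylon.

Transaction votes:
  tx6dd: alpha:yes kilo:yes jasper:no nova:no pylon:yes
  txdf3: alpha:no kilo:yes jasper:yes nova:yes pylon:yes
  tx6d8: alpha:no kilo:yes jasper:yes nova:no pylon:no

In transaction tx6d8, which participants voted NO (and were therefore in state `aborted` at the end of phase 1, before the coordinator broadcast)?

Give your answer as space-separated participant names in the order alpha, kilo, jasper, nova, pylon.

Txn tx6d8 phase 1: alpha no -> aborted; kilo yes -> prepared; jasper yes -> prepared; nova no -> aborted; pylon no -> aborted

Answer: alpha nova pylon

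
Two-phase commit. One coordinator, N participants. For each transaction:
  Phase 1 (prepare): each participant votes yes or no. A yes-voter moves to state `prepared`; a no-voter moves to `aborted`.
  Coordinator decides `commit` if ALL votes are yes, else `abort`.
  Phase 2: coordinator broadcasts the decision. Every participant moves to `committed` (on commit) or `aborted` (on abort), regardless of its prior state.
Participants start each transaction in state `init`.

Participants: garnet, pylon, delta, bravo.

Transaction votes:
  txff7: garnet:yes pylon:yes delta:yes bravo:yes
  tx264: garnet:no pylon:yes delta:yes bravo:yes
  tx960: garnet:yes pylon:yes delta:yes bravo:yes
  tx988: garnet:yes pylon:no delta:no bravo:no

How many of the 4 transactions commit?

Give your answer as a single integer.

txff7: all yes -> commit (commits=1)
tx264: no from garnet -> abort (commits=1)
tx960: all yes -> commit (commits=2)
tx988: no from pylon, delta, bravo -> abort (commits=2)

Answer: 2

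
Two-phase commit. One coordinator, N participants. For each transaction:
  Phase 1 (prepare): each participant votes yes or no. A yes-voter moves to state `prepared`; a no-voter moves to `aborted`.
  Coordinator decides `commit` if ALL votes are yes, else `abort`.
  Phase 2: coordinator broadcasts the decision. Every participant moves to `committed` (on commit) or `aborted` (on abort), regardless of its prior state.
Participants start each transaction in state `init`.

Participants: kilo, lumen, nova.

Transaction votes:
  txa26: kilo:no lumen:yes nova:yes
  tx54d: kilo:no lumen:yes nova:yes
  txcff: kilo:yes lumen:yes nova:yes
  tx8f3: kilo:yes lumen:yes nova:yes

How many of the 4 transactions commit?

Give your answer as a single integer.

txa26: no from kilo -> abort (commits=0)
tx54d: no from kilo -> abort (commits=0)
txcff: all yes -> commit (commits=1)
tx8f3: all yes -> commit (commits=2)

Answer: 2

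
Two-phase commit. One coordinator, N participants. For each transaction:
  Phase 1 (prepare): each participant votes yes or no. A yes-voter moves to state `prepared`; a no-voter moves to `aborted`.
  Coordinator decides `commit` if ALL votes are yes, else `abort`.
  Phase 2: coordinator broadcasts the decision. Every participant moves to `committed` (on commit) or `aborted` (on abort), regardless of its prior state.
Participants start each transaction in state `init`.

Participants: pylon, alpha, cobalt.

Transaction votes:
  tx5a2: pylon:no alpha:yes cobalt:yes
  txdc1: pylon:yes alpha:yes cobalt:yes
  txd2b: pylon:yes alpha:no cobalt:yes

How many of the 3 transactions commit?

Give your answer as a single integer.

tx5a2: no from pylon -> abort (commits=0)
txdc1: all yes -> commit (commits=1)
txd2b: no from alpha -> abort (commits=1)

Answer: 1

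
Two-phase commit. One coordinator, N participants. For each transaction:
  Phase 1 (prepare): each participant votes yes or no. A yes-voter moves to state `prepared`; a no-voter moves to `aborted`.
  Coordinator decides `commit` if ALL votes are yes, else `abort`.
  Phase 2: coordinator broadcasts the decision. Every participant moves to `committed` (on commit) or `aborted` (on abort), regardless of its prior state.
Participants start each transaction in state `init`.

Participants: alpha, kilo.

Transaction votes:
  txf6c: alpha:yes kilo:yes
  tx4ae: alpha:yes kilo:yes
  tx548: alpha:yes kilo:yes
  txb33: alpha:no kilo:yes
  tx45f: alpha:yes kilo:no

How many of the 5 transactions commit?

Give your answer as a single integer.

Answer: 3

Derivation:
txf6c: all yes -> commit (commits=1)
tx4ae: all yes -> commit (commits=2)
tx548: all yes -> commit (commits=3)
txb33: no from alpha -> abort (commits=3)
tx45f: no from kilo -> abort (commits=3)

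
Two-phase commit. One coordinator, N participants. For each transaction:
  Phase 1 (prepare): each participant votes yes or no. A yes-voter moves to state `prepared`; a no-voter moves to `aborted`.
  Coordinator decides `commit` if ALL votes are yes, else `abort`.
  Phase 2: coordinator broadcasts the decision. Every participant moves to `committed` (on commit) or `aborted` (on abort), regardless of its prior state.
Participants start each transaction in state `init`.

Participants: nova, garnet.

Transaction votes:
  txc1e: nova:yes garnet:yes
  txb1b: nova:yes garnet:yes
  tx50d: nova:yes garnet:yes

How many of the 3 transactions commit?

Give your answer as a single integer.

Answer: 3

Derivation:
txc1e: all yes -> commit (commits=1)
txb1b: all yes -> commit (commits=2)
tx50d: all yes -> commit (commits=3)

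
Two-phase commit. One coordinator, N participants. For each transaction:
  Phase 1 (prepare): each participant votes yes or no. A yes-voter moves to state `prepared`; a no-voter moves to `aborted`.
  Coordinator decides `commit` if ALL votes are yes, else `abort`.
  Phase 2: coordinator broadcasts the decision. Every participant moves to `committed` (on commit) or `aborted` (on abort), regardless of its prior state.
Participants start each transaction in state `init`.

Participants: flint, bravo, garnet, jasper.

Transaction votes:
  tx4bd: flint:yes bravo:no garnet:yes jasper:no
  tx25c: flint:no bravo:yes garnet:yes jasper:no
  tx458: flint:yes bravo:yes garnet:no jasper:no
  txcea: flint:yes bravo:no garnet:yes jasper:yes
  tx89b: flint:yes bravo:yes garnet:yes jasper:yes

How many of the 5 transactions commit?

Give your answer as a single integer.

tx4bd: no from bravo, jasper -> abort (commits=0)
tx25c: no from flint, jasper -> abort (commits=0)
tx458: no from garnet, jasper -> abort (commits=0)
txcea: no from bravo -> abort (commits=0)
tx89b: all yes -> commit (commits=1)

Answer: 1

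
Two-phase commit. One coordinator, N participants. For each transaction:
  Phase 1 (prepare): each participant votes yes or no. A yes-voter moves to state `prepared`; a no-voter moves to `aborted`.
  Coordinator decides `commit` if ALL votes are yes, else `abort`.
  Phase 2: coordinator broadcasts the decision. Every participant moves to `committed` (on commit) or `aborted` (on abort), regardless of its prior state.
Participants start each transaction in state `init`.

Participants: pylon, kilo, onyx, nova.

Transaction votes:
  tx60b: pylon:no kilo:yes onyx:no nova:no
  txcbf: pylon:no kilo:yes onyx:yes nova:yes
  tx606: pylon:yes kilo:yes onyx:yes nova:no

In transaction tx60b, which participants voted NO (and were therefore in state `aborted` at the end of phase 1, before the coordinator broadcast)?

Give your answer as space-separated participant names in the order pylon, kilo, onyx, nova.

Answer: pylon onyx nova

Derivation:
Txn tx60b phase 1: pylon no -> aborted; kilo yes -> prepared; onyx no -> aborted; nova no -> aborted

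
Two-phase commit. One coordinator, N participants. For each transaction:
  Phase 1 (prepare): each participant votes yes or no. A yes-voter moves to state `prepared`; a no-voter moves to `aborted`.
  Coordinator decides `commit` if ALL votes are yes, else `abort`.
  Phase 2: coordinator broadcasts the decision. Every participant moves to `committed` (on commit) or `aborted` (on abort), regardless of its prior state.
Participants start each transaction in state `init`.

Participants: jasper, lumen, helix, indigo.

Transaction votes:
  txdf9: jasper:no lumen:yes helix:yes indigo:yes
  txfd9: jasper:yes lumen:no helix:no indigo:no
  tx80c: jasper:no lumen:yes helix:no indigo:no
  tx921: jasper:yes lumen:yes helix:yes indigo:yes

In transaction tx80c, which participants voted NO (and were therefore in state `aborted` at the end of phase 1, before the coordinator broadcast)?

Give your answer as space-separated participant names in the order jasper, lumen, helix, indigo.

Txn tx80c phase 1: jasper no -> aborted; lumen yes -> prepared; helix no -> aborted; indigo no -> aborted

Answer: jasper helix indigo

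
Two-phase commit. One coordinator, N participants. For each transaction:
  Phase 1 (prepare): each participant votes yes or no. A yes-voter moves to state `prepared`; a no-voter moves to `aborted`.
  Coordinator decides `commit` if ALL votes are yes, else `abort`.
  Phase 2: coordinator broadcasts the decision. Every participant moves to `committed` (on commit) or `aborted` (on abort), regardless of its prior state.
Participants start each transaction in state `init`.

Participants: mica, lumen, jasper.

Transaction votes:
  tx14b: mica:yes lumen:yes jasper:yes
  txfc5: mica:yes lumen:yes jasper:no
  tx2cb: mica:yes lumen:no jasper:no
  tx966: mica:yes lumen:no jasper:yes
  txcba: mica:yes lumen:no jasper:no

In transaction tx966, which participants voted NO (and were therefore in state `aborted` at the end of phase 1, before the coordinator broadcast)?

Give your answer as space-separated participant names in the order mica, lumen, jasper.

Answer: lumen

Derivation:
Txn tx966 phase 1: mica yes -> prepared; lumen no -> aborted; jasper yes -> prepared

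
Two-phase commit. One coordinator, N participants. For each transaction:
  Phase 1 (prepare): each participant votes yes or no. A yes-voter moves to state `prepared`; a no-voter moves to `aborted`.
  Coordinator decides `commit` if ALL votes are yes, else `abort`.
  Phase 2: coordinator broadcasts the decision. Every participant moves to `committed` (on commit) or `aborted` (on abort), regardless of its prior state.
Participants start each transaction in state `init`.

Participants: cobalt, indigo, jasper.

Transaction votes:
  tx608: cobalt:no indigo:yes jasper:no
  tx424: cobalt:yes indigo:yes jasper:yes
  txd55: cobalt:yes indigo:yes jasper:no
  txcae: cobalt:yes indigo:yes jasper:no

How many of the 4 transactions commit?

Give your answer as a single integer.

tx608: no from cobalt, jasper -> abort (commits=0)
tx424: all yes -> commit (commits=1)
txd55: no from jasper -> abort (commits=1)
txcae: no from jasper -> abort (commits=1)

Answer: 1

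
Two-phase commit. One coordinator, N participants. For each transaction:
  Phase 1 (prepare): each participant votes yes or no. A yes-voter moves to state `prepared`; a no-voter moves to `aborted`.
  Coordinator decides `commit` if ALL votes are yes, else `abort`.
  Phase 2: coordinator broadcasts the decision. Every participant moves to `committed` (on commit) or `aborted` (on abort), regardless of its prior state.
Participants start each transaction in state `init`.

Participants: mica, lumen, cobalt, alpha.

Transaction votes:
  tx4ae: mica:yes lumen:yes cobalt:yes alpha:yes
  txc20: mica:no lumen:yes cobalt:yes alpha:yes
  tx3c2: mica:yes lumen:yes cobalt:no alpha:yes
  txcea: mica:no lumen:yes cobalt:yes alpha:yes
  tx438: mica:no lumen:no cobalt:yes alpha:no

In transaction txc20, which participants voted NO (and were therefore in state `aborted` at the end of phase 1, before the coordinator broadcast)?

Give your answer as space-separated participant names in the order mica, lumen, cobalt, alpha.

Txn txc20 phase 1: mica no -> aborted; lumen yes -> prepared; cobalt yes -> prepared; alpha yes -> prepared

Answer: mica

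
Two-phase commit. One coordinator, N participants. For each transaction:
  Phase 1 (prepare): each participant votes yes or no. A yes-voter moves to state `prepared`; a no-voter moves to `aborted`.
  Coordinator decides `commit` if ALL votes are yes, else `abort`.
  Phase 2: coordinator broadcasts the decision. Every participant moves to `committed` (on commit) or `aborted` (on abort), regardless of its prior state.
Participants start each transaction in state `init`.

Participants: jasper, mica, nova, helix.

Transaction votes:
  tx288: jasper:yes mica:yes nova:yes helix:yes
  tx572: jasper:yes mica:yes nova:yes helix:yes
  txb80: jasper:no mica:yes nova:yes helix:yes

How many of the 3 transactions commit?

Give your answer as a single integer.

Answer: 2

Derivation:
tx288: all yes -> commit (commits=1)
tx572: all yes -> commit (commits=2)
txb80: no from jasper -> abort (commits=2)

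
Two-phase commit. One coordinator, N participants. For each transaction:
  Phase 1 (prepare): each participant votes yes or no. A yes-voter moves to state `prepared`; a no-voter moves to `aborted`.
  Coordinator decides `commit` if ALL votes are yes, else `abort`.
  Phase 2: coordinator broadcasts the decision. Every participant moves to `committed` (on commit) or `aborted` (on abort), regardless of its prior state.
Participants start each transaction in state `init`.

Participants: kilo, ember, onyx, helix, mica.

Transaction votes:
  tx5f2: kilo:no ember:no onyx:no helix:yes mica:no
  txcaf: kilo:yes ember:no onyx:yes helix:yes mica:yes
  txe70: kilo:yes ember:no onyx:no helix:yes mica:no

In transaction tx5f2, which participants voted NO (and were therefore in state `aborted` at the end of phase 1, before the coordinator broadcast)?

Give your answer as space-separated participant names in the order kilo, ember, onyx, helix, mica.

Txn tx5f2 phase 1: kilo no -> aborted; ember no -> aborted; onyx no -> aborted; helix yes -> prepared; mica no -> aborted

Answer: kilo ember onyx mica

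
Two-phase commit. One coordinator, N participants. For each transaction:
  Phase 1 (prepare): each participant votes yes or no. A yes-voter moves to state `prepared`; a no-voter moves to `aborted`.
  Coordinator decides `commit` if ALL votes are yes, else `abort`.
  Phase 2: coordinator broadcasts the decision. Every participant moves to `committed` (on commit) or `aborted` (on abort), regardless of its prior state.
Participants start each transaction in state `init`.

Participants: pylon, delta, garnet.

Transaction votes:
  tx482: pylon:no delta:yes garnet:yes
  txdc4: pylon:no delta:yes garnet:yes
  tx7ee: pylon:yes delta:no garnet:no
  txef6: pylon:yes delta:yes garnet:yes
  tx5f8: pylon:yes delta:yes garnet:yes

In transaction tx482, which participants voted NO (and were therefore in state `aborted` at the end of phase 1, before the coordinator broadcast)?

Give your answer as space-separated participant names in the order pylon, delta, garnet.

Answer: pylon

Derivation:
Txn tx482 phase 1: pylon no -> aborted; delta yes -> prepared; garnet yes -> prepared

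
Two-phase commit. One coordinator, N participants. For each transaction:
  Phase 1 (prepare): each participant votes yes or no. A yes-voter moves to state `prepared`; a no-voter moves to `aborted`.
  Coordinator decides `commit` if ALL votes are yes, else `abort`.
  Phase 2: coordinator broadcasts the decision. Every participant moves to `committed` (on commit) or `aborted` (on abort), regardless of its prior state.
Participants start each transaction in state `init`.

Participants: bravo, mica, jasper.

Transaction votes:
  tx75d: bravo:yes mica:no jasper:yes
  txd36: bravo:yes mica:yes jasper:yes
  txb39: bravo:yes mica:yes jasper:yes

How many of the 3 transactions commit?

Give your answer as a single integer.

Answer: 2

Derivation:
tx75d: no from mica -> abort (commits=0)
txd36: all yes -> commit (commits=1)
txb39: all yes -> commit (commits=2)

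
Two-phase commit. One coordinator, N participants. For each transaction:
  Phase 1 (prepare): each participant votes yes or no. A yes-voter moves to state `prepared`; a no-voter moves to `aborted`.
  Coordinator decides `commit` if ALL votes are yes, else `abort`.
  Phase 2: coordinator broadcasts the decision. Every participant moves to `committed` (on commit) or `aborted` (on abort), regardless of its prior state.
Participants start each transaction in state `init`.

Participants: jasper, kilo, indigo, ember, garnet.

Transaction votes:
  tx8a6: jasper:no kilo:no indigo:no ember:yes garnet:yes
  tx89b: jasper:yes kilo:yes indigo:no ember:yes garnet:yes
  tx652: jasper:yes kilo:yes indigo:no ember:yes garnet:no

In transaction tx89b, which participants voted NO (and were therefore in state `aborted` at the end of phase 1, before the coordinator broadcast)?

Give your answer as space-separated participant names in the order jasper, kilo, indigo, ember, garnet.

Answer: indigo

Derivation:
Txn tx89b phase 1: jasper yes -> prepared; kilo yes -> prepared; indigo no -> aborted; ember yes -> prepared; garnet yes -> prepared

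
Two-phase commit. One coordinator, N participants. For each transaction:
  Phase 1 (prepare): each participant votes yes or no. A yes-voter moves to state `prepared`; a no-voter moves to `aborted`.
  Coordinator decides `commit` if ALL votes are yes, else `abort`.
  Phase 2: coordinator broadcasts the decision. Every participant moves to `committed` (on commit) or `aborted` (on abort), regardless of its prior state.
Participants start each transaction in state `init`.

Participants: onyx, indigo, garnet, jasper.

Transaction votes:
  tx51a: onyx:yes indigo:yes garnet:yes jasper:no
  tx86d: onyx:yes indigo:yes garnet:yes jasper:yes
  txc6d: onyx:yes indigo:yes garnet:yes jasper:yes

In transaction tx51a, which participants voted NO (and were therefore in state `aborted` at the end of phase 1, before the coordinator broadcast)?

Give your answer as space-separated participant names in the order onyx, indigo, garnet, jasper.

Txn tx51a phase 1: onyx yes -> prepared; indigo yes -> prepared; garnet yes -> prepared; jasper no -> aborted

Answer: jasper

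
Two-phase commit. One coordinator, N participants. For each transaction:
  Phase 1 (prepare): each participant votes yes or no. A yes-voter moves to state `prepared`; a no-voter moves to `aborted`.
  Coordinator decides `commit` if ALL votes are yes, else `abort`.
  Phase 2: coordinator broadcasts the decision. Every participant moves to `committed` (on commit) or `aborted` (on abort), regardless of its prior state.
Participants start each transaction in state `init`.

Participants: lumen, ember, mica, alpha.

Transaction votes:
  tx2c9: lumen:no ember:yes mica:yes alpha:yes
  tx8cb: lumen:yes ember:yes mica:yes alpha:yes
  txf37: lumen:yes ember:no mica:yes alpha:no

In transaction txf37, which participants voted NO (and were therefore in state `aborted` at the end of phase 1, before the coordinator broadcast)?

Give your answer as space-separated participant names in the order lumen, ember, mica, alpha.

Answer: ember alpha

Derivation:
Txn txf37 phase 1: lumen yes -> prepared; ember no -> aborted; mica yes -> prepared; alpha no -> aborted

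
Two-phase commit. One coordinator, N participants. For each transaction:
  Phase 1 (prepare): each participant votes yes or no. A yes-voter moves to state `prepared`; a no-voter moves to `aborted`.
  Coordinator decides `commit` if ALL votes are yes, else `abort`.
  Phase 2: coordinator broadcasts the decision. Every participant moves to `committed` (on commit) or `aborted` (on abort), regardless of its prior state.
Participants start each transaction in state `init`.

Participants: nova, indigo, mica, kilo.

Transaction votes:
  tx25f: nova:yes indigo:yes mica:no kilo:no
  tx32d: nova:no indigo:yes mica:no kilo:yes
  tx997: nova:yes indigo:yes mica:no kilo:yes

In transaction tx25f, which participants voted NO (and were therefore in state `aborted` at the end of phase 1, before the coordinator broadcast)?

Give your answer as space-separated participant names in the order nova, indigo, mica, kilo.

Txn tx25f phase 1: nova yes -> prepared; indigo yes -> prepared; mica no -> aborted; kilo no -> aborted

Answer: mica kilo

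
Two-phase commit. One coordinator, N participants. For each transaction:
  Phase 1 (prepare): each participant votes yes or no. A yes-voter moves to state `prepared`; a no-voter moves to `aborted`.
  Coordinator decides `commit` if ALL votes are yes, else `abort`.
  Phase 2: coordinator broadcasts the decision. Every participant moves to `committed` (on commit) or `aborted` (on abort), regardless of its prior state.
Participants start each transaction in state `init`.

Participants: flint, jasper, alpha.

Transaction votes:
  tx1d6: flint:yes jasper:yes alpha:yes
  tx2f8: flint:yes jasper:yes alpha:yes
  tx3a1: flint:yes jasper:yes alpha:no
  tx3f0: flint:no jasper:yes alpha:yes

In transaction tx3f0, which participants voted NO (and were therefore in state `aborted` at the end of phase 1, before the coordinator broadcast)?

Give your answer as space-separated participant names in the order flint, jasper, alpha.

Txn tx3f0 phase 1: flint no -> aborted; jasper yes -> prepared; alpha yes -> prepared

Answer: flint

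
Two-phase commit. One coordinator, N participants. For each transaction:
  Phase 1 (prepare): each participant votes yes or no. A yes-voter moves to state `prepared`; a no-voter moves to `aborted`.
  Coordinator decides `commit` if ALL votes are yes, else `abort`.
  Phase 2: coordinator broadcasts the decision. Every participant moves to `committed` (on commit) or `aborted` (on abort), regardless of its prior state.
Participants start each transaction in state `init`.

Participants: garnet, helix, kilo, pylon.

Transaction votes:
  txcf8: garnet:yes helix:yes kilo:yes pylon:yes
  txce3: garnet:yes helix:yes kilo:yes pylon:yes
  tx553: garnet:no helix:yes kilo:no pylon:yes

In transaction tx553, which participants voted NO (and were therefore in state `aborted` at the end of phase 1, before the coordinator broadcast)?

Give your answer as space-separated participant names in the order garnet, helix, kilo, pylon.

Answer: garnet kilo

Derivation:
Txn tx553 phase 1: garnet no -> aborted; helix yes -> prepared; kilo no -> aborted; pylon yes -> prepared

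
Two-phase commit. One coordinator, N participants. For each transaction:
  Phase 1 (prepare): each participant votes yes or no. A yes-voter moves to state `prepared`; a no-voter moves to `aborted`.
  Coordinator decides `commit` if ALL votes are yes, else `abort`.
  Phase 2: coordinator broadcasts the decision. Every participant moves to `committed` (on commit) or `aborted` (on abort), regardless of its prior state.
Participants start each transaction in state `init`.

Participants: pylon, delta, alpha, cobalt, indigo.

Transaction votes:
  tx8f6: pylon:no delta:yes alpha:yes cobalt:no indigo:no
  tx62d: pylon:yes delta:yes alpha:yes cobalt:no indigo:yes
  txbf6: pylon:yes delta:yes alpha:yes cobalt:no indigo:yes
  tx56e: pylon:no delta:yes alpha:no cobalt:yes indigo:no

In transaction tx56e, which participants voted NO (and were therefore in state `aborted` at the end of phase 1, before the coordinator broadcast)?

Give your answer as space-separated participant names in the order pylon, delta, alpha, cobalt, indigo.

Txn tx56e phase 1: pylon no -> aborted; delta yes -> prepared; alpha no -> aborted; cobalt yes -> prepared; indigo no -> aborted

Answer: pylon alpha indigo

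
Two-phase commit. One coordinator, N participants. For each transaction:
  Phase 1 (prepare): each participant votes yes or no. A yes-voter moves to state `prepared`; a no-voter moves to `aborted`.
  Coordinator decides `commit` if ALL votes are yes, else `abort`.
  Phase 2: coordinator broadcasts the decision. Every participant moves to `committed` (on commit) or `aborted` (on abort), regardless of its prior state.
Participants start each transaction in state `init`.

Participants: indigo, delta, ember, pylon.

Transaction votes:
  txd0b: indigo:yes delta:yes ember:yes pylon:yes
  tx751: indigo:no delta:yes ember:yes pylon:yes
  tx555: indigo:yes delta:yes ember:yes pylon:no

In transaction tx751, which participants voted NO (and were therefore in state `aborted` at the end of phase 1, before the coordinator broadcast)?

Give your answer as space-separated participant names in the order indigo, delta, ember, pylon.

Answer: indigo

Derivation:
Txn tx751 phase 1: indigo no -> aborted; delta yes -> prepared; ember yes -> prepared; pylon yes -> prepared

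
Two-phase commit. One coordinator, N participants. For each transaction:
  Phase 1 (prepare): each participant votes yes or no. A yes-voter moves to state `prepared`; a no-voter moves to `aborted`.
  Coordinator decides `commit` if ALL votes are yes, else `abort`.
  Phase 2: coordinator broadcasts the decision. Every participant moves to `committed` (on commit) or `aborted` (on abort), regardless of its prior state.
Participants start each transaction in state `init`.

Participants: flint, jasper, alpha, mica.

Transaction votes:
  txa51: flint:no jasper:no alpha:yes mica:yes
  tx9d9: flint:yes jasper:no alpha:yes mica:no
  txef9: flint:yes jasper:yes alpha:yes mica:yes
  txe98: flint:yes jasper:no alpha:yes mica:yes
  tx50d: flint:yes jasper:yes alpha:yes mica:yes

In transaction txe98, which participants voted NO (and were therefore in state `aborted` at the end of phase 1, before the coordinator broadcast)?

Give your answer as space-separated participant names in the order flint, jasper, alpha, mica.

Answer: jasper

Derivation:
Txn txe98 phase 1: flint yes -> prepared; jasper no -> aborted; alpha yes -> prepared; mica yes -> prepared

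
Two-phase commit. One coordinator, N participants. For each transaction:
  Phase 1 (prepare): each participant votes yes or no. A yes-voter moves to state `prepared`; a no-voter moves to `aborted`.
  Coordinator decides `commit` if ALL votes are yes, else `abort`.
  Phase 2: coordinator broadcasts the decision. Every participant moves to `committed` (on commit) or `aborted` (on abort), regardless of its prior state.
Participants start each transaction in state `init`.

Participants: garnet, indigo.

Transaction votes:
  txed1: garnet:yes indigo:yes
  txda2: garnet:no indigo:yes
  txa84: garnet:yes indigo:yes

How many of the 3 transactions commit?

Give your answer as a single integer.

Answer: 2

Derivation:
txed1: all yes -> commit (commits=1)
txda2: no from garnet -> abort (commits=1)
txa84: all yes -> commit (commits=2)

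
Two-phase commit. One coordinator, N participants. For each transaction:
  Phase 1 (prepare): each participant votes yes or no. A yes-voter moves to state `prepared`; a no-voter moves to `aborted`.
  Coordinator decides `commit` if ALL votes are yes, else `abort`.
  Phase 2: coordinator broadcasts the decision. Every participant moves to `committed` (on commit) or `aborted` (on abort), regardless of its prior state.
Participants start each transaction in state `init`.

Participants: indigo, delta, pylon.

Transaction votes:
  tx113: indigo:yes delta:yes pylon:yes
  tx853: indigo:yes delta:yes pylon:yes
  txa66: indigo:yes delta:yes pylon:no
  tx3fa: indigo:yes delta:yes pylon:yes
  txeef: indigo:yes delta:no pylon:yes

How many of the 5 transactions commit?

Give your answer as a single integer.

Answer: 3

Derivation:
tx113: all yes -> commit (commits=1)
tx853: all yes -> commit (commits=2)
txa66: no from pylon -> abort (commits=2)
tx3fa: all yes -> commit (commits=3)
txeef: no from delta -> abort (commits=3)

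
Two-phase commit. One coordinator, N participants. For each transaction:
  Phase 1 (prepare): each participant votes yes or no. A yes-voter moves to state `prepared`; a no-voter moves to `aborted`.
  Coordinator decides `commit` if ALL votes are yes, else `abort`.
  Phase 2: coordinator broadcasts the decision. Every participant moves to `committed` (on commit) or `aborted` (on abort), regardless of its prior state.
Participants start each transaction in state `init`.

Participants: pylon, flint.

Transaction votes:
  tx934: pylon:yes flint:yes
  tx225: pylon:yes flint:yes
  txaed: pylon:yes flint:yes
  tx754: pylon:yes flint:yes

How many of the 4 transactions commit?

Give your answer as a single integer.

Answer: 4

Derivation:
tx934: all yes -> commit (commits=1)
tx225: all yes -> commit (commits=2)
txaed: all yes -> commit (commits=3)
tx754: all yes -> commit (commits=4)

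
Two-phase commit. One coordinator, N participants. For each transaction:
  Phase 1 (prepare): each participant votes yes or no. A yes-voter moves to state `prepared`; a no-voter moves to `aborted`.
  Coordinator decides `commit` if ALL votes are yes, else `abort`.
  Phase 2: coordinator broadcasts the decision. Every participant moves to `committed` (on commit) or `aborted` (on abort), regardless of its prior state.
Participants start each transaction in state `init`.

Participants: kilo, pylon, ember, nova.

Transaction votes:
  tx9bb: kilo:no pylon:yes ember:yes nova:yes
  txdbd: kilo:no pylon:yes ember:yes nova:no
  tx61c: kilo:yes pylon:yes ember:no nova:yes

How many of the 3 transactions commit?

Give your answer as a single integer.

Answer: 0

Derivation:
tx9bb: no from kilo -> abort (commits=0)
txdbd: no from kilo, nova -> abort (commits=0)
tx61c: no from ember -> abort (commits=0)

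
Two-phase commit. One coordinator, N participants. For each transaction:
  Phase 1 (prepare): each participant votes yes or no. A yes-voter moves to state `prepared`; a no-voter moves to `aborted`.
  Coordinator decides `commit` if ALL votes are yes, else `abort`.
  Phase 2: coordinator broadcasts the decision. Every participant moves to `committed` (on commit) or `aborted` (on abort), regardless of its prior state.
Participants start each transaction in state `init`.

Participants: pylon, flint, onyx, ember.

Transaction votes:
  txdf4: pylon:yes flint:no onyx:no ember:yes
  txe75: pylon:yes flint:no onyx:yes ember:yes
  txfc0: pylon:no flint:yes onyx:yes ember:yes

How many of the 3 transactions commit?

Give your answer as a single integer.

txdf4: no from flint, onyx -> abort (commits=0)
txe75: no from flint -> abort (commits=0)
txfc0: no from pylon -> abort (commits=0)

Answer: 0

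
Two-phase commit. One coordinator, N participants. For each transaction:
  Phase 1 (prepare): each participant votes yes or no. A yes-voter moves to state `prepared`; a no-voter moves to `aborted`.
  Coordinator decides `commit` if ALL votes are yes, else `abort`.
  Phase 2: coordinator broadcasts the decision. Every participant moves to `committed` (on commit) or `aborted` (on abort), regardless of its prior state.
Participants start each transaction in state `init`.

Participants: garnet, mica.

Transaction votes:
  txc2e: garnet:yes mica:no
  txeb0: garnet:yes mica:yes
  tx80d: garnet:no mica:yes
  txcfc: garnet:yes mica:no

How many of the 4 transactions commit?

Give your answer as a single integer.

Answer: 1

Derivation:
txc2e: no from mica -> abort (commits=0)
txeb0: all yes -> commit (commits=1)
tx80d: no from garnet -> abort (commits=1)
txcfc: no from mica -> abort (commits=1)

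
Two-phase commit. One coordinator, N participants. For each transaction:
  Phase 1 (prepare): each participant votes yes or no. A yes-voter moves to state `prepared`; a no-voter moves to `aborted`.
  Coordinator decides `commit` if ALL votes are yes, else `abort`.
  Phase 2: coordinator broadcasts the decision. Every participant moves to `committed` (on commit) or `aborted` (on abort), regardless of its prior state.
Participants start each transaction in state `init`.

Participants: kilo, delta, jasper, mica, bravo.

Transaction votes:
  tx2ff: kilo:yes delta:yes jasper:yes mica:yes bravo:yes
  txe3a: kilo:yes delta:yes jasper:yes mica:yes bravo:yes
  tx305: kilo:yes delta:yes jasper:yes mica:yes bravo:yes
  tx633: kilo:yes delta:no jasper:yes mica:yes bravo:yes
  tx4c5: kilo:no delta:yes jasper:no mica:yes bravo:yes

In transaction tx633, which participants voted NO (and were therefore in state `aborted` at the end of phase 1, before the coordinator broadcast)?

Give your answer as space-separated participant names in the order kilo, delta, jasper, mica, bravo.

Txn tx633 phase 1: kilo yes -> prepared; delta no -> aborted; jasper yes -> prepared; mica yes -> prepared; bravo yes -> prepared

Answer: delta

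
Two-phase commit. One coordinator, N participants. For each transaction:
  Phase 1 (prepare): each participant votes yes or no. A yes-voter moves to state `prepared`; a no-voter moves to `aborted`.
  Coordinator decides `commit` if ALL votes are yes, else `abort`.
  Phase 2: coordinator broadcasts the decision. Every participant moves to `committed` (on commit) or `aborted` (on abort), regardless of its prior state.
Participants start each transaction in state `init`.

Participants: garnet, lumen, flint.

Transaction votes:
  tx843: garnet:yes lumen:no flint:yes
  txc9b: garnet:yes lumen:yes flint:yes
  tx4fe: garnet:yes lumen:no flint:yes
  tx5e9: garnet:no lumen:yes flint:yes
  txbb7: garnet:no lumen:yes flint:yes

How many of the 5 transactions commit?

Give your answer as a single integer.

Answer: 1

Derivation:
tx843: no from lumen -> abort (commits=0)
txc9b: all yes -> commit (commits=1)
tx4fe: no from lumen -> abort (commits=1)
tx5e9: no from garnet -> abort (commits=1)
txbb7: no from garnet -> abort (commits=1)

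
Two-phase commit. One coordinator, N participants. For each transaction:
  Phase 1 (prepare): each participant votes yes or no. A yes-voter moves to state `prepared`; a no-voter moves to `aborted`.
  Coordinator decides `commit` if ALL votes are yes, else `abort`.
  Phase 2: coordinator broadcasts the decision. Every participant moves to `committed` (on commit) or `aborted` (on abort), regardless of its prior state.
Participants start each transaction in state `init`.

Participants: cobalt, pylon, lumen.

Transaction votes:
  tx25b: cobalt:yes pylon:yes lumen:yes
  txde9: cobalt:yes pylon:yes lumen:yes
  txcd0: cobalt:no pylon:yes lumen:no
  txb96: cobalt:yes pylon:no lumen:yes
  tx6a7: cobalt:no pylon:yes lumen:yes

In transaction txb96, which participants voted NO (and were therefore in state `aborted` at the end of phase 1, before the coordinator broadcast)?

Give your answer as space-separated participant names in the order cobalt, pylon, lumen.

Answer: pylon

Derivation:
Txn txb96 phase 1: cobalt yes -> prepared; pylon no -> aborted; lumen yes -> prepared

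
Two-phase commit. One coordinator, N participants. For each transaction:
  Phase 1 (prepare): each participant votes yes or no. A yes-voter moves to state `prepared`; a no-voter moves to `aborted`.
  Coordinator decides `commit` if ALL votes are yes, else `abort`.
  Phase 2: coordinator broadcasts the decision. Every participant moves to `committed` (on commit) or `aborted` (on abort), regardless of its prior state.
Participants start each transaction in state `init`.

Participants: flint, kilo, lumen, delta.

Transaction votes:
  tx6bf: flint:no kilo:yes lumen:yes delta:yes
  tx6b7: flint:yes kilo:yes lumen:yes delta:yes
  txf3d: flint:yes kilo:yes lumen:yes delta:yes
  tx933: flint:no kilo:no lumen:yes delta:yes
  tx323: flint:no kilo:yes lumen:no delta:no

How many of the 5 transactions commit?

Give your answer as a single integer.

Answer: 2

Derivation:
tx6bf: no from flint -> abort (commits=0)
tx6b7: all yes -> commit (commits=1)
txf3d: all yes -> commit (commits=2)
tx933: no from flint, kilo -> abort (commits=2)
tx323: no from flint, lumen, delta -> abort (commits=2)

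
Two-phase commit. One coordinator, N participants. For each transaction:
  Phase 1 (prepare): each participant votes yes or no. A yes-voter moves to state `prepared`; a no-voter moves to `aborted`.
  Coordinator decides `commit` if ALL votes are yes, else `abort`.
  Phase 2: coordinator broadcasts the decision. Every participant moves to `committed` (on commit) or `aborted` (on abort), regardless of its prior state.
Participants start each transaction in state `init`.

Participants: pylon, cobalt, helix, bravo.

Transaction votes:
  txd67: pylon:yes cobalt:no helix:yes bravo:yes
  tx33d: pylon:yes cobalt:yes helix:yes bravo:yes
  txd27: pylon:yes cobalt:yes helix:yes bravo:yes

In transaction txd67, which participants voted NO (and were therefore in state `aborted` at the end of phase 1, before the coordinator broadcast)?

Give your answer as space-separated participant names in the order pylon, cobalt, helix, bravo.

Txn txd67 phase 1: pylon yes -> prepared; cobalt no -> aborted; helix yes -> prepared; bravo yes -> prepared

Answer: cobalt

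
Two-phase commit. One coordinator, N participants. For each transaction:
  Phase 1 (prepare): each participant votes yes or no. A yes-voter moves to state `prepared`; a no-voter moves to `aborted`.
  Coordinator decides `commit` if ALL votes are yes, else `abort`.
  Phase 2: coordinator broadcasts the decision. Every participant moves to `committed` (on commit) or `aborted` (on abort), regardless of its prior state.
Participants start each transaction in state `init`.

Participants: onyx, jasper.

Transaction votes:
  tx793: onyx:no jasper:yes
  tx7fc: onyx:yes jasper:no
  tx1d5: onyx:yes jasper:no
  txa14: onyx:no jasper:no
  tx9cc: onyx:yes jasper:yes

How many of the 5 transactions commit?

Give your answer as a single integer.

Answer: 1

Derivation:
tx793: no from onyx -> abort (commits=0)
tx7fc: no from jasper -> abort (commits=0)
tx1d5: no from jasper -> abort (commits=0)
txa14: no from onyx, jasper -> abort (commits=0)
tx9cc: all yes -> commit (commits=1)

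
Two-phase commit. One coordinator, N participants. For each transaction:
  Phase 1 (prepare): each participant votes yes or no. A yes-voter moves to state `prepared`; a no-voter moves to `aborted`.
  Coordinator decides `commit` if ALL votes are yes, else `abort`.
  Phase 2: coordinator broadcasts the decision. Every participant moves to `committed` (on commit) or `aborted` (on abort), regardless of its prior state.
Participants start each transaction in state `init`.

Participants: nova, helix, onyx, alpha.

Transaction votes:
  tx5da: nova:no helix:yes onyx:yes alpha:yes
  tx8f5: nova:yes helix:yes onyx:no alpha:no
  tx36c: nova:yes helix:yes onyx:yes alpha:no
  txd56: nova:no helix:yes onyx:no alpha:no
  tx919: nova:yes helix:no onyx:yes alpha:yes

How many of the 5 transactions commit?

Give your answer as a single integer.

Answer: 0

Derivation:
tx5da: no from nova -> abort (commits=0)
tx8f5: no from onyx, alpha -> abort (commits=0)
tx36c: no from alpha -> abort (commits=0)
txd56: no from nova, onyx, alpha -> abort (commits=0)
tx919: no from helix -> abort (commits=0)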